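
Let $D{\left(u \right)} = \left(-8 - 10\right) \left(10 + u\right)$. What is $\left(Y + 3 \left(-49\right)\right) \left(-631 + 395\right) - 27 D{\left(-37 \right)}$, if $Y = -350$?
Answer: $104170$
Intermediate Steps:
$D{\left(u \right)} = -180 - 18 u$ ($D{\left(u \right)} = - 18 \left(10 + u\right) = -180 - 18 u$)
$\left(Y + 3 \left(-49\right)\right) \left(-631 + 395\right) - 27 D{\left(-37 \right)} = \left(-350 + 3 \left(-49\right)\right) \left(-631 + 395\right) - 27 \left(-180 - -666\right) = \left(-350 - 147\right) \left(-236\right) - 27 \left(-180 + 666\right) = \left(-497\right) \left(-236\right) - 13122 = 117292 - 13122 = 104170$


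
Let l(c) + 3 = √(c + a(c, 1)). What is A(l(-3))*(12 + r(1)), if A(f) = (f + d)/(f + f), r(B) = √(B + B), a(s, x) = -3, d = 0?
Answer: 6 + √2/2 ≈ 6.7071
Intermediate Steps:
r(B) = √2*√B (r(B) = √(2*B) = √2*√B)
l(c) = -3 + √(-3 + c) (l(c) = -3 + √(c - 3) = -3 + √(-3 + c))
A(f) = ½ (A(f) = (f + 0)/(f + f) = f/((2*f)) = f*(1/(2*f)) = ½)
A(l(-3))*(12 + r(1)) = (12 + √2*√1)/2 = (12 + √2*1)/2 = (12 + √2)/2 = 6 + √2/2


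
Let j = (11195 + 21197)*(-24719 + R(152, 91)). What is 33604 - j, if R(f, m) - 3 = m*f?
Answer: 352588132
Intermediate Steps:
R(f, m) = 3 + f*m (R(f, m) = 3 + m*f = 3 + f*m)
j = -352554528 (j = (11195 + 21197)*(-24719 + (3 + 152*91)) = 32392*(-24719 + (3 + 13832)) = 32392*(-24719 + 13835) = 32392*(-10884) = -352554528)
33604 - j = 33604 - 1*(-352554528) = 33604 + 352554528 = 352588132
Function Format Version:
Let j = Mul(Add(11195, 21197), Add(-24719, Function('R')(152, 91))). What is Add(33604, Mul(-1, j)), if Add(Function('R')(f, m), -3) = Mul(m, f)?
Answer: 352588132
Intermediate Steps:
Function('R')(f, m) = Add(3, Mul(f, m)) (Function('R')(f, m) = Add(3, Mul(m, f)) = Add(3, Mul(f, m)))
j = -352554528 (j = Mul(Add(11195, 21197), Add(-24719, Add(3, Mul(152, 91)))) = Mul(32392, Add(-24719, Add(3, 13832))) = Mul(32392, Add(-24719, 13835)) = Mul(32392, -10884) = -352554528)
Add(33604, Mul(-1, j)) = Add(33604, Mul(-1, -352554528)) = Add(33604, 352554528) = 352588132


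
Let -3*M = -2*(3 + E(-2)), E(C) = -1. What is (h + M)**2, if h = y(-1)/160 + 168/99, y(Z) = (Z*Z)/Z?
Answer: 254945089/27878400 ≈ 9.1449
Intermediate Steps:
M = 4/3 (M = -(-2)*(3 - 1)/3 = -(-2)*2/3 = -1/3*(-4) = 4/3 ≈ 1.3333)
y(Z) = Z (y(Z) = Z**2/Z = Z)
h = 8927/5280 (h = -1/160 + 168/99 = -1*1/160 + 168*(1/99) = -1/160 + 56/33 = 8927/5280 ≈ 1.6907)
(h + M)**2 = (8927/5280 + 4/3)**2 = (15967/5280)**2 = 254945089/27878400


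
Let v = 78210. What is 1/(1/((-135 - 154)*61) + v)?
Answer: 17629/1378764089 ≈ 1.2786e-5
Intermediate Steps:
1/(1/((-135 - 154)*61) + v) = 1/(1/((-135 - 154)*61) + 78210) = 1/(1/(-289*61) + 78210) = 1/(1/(-17629) + 78210) = 1/(-1/17629 + 78210) = 1/(1378764089/17629) = 17629/1378764089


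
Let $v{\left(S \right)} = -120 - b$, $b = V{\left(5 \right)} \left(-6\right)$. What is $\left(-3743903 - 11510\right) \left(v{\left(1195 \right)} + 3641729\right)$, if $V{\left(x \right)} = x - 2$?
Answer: $-13675813376951$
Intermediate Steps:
$V{\left(x \right)} = -2 + x$
$b = -18$ ($b = \left(-2 + 5\right) \left(-6\right) = 3 \left(-6\right) = -18$)
$v{\left(S \right)} = -102$ ($v{\left(S \right)} = -120 - -18 = -120 + 18 = -102$)
$\left(-3743903 - 11510\right) \left(v{\left(1195 \right)} + 3641729\right) = \left(-3743903 - 11510\right) \left(-102 + 3641729\right) = \left(-3755413\right) 3641627 = -13675813376951$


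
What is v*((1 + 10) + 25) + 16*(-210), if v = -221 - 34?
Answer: -12540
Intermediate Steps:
v = -255
v*((1 + 10) + 25) + 16*(-210) = -255*((1 + 10) + 25) + 16*(-210) = -255*(11 + 25) - 3360 = -255*36 - 3360 = -9180 - 3360 = -12540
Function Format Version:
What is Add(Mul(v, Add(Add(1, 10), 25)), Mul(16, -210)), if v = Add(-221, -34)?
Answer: -12540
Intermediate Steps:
v = -255
Add(Mul(v, Add(Add(1, 10), 25)), Mul(16, -210)) = Add(Mul(-255, Add(Add(1, 10), 25)), Mul(16, -210)) = Add(Mul(-255, Add(11, 25)), -3360) = Add(Mul(-255, 36), -3360) = Add(-9180, -3360) = -12540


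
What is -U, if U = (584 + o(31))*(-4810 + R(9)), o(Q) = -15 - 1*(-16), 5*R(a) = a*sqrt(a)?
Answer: 2810691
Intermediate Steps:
R(a) = a**(3/2)/5 (R(a) = (a*sqrt(a))/5 = a**(3/2)/5)
o(Q) = 1 (o(Q) = -15 + 16 = 1)
U = -2810691 (U = (584 + 1)*(-4810 + 9**(3/2)/5) = 585*(-4810 + (1/5)*27) = 585*(-4810 + 27/5) = 585*(-24023/5) = -2810691)
-U = -1*(-2810691) = 2810691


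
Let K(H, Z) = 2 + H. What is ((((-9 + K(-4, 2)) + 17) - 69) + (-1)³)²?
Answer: 4096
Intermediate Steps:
((((-9 + K(-4, 2)) + 17) - 69) + (-1)³)² = ((((-9 + (2 - 4)) + 17) - 69) + (-1)³)² = ((((-9 - 2) + 17) - 69) - 1)² = (((-11 + 17) - 69) - 1)² = ((6 - 69) - 1)² = (-63 - 1)² = (-64)² = 4096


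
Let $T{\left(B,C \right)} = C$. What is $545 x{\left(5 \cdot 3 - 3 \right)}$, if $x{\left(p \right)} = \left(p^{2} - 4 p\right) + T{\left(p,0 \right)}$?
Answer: $52320$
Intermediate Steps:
$x{\left(p \right)} = p^{2} - 4 p$ ($x{\left(p \right)} = \left(p^{2} - 4 p\right) + 0 = p^{2} - 4 p$)
$545 x{\left(5 \cdot 3 - 3 \right)} = 545 \left(5 \cdot 3 - 3\right) \left(-4 + \left(5 \cdot 3 - 3\right)\right) = 545 \left(15 - 3\right) \left(-4 + \left(15 - 3\right)\right) = 545 \cdot 12 \left(-4 + 12\right) = 545 \cdot 12 \cdot 8 = 545 \cdot 96 = 52320$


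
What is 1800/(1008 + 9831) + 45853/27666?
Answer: 182266489/99957258 ≈ 1.8234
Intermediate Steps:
1800/(1008 + 9831) + 45853/27666 = 1800/10839 + 45853*(1/27666) = 1800*(1/10839) + 45853/27666 = 600/3613 + 45853/27666 = 182266489/99957258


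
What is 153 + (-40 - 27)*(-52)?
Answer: 3637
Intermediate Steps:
153 + (-40 - 27)*(-52) = 153 - 67*(-52) = 153 + 3484 = 3637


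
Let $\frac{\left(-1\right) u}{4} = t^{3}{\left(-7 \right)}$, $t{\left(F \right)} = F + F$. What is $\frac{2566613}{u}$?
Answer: $\frac{366659}{1568} \approx 233.84$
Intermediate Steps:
$t{\left(F \right)} = 2 F$
$u = 10976$ ($u = - 4 \left(2 \left(-7\right)\right)^{3} = - 4 \left(-14\right)^{3} = \left(-4\right) \left(-2744\right) = 10976$)
$\frac{2566613}{u} = \frac{2566613}{10976} = 2566613 \cdot \frac{1}{10976} = \frac{366659}{1568}$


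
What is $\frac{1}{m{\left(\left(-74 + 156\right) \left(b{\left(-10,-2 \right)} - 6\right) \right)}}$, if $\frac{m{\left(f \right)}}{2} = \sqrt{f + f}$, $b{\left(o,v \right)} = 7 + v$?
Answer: $- \frac{i \sqrt{41}}{164} \approx - 0.039043 i$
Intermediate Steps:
$m{\left(f \right)} = 2 \sqrt{2} \sqrt{f}$ ($m{\left(f \right)} = 2 \sqrt{f + f} = 2 \sqrt{2 f} = 2 \sqrt{2} \sqrt{f}$)
$\frac{1}{m{\left(\left(-74 + 156\right) \left(b{\left(-10,-2 \right)} - 6\right) \right)}} = \frac{1}{2 \sqrt{2} \sqrt{\left(-74 + 156\right) \left(\left(7 - 2\right) - 6\right)}} = \frac{1}{2 \sqrt{2} \sqrt{82 \left(5 - 6\right)}} = \frac{1}{2 \sqrt{2} \sqrt{82 \left(-1\right)}} = \frac{1}{2 \sqrt{2} \sqrt{-82}} = \frac{1}{2 \sqrt{2} i \sqrt{82}} = \frac{1}{4 i \sqrt{41}} = - \frac{i \sqrt{41}}{164}$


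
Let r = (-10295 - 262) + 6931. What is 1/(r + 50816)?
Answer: 1/47190 ≈ 2.1191e-5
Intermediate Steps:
r = -3626 (r = -10557 + 6931 = -3626)
1/(r + 50816) = 1/(-3626 + 50816) = 1/47190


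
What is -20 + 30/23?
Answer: -430/23 ≈ -18.696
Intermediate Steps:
-20 + 30/23 = -430/23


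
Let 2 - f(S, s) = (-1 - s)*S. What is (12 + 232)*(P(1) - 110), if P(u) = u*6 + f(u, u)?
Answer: -24400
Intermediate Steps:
f(S, s) = 2 - S*(-1 - s) (f(S, s) = 2 - (-1 - s)*S = 2 - S*(-1 - s))
P(u) = 2 + u² + 7*u (P(u) = u*6 + (2 + u + u*u) = 6*u + (2 + u + u²) = 2 + u² + 7*u)
(12 + 232)*(P(1) - 110) = (12 + 232)*((2 + 1² + 7*1) - 110) = 244*((2 + 1 + 7) - 110) = 244*(10 - 110) = 244*(-100) = -24400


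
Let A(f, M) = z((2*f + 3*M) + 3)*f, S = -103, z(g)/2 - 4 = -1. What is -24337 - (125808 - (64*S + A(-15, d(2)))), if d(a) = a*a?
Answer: -156827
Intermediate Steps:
z(g) = 6 (z(g) = 8 + 2*(-1) = 8 - 2 = 6)
d(a) = a²
A(f, M) = 6*f
-24337 - (125808 - (64*S + A(-15, d(2)))) = -24337 - (125808 - (64*(-103) + 6*(-15))) = -24337 - (125808 - (-6592 - 90)) = -24337 - (125808 - 1*(-6682)) = -24337 - (125808 + 6682) = -24337 - 1*132490 = -24337 - 132490 = -156827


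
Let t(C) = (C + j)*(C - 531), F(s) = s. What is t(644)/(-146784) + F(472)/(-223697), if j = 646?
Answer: -5446265623/5472523408 ≈ -0.99520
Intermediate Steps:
t(C) = (-531 + C)*(646 + C) (t(C) = (C + 646)*(C - 531) = (646 + C)*(-531 + C) = (-531 + C)*(646 + C))
t(644)/(-146784) + F(472)/(-223697) = (-343026 + 644**2 + 115*644)/(-146784) + 472/(-223697) = (-343026 + 414736 + 74060)*(-1/146784) + 472*(-1/223697) = 145770*(-1/146784) - 472/223697 = -24295/24464 - 472/223697 = -5446265623/5472523408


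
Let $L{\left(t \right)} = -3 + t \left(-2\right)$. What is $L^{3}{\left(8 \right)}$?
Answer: $-6859$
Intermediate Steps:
$L{\left(t \right)} = -3 - 2 t$
$L^{3}{\left(8 \right)} = \left(-3 - 16\right)^{3} = \left(-19\right)^{3} = -6859$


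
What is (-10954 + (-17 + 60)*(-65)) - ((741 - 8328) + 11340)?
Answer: -17502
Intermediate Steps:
(-10954 + (-17 + 60)*(-65)) - ((741 - 8328) + 11340) = (-10954 + 43*(-65)) - (-7587 + 11340) = (-10954 - 2795) - 1*3753 = -13749 - 3753 = -17502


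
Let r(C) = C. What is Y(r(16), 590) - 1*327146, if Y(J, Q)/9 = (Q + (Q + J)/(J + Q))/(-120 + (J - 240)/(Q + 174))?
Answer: -7517522425/22976 ≈ -3.2719e+5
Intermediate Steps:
Y(J, Q) = 9*(1 + Q)/(-120 + (-240 + J)/(174 + Q)) (Y(J, Q) = 9*((Q + (Q + J)/(J + Q))/(-120 + (J - 240)/(Q + 174))) = 9*((Q + (J + Q)/(J + Q))/(-120 + (-240 + J)/(174 + Q))) = 9*((Q + 1)/(-120 + (-240 + J)/(174 + Q))) = 9*((1 + Q)/(-120 + (-240 + J)/(174 + Q))) = 9*(1 + Q)/(-120 + (-240 + J)/(174 + Q)))
Y(r(16), 590) - 1*327146 = 9*(174 + 590² + 175*590)/(-21120 + 16 - 120*590) - 1*327146 = 9*(174 + 348100 + 103250)/(-21120 + 16 - 70800) - 327146 = 9*451524/(-91904) - 327146 = 9*(-1/91904)*451524 - 327146 = -1015929/22976 - 327146 = -7517522425/22976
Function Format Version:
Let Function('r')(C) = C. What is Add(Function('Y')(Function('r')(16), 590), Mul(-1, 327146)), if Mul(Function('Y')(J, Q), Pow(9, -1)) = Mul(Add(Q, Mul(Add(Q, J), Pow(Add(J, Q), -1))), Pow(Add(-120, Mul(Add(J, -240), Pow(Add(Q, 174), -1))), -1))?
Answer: Rational(-7517522425, 22976) ≈ -3.2719e+5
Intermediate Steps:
Function('Y')(J, Q) = Mul(9, Pow(Add(-120, Mul(Pow(Add(174, Q), -1), Add(-240, J))), -1), Add(1, Q)) (Function('Y')(J, Q) = Mul(9, Mul(Add(Q, Mul(Add(Q, J), Pow(Add(J, Q), -1))), Pow(Add(-120, Mul(Add(J, -240), Pow(Add(Q, 174), -1))), -1))) = Mul(9, Mul(Add(Q, Mul(Add(J, Q), Pow(Add(J, Q), -1))), Pow(Add(-120, Mul(Add(-240, J), Pow(Add(174, Q), -1))), -1))) = Mul(9, Mul(Add(Q, 1), Pow(Add(-120, Mul(Pow(Add(174, Q), -1), Add(-240, J))), -1))) = Mul(9, Mul(Add(1, Q), Pow(Add(-120, Mul(Pow(Add(174, Q), -1), Add(-240, J))), -1))) = Mul(9, Mul(Pow(Add(-120, Mul(Pow(Add(174, Q), -1), Add(-240, J))), -1), Add(1, Q))) = Mul(9, Pow(Add(-120, Mul(Pow(Add(174, Q), -1), Add(-240, J))), -1), Add(1, Q)))
Add(Function('Y')(Function('r')(16), 590), Mul(-1, 327146)) = Add(Mul(9, Pow(Add(-21120, 16, Mul(-120, 590)), -1), Add(174, Pow(590, 2), Mul(175, 590))), Mul(-1, 327146)) = Add(Mul(9, Pow(Add(-21120, 16, -70800), -1), Add(174, 348100, 103250)), -327146) = Add(Mul(9, Pow(-91904, -1), 451524), -327146) = Add(Mul(9, Rational(-1, 91904), 451524), -327146) = Add(Rational(-1015929, 22976), -327146) = Rational(-7517522425, 22976)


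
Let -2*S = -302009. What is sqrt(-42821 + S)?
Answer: sqrt(432734)/2 ≈ 328.91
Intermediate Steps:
S = 302009/2 (S = -1/2*(-302009) = 302009/2 ≈ 1.5100e+5)
sqrt(-42821 + S) = sqrt(-42821 + 302009/2) = sqrt(216367/2) = sqrt(432734)/2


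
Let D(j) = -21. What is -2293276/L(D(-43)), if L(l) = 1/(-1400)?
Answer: 3210586400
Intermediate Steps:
L(l) = -1/1400
-2293276/L(D(-43)) = -2293276/(-1/1400) = -2293276*(-1400) = 3210586400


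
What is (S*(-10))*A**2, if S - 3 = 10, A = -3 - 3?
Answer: -4680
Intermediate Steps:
A = -6
S = 13 (S = 3 + 10 = 13)
(S*(-10))*A**2 = (13*(-10))*(-6)**2 = -130*36 = -4680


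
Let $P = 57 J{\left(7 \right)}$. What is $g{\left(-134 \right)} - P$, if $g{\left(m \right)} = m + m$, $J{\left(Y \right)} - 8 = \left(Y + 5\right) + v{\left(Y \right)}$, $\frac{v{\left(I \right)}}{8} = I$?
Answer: $-4600$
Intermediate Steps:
$v{\left(I \right)} = 8 I$
$J{\left(Y \right)} = 13 + 9 Y$ ($J{\left(Y \right)} = 8 + \left(\left(Y + 5\right) + 8 Y\right) = 8 + \left(\left(5 + Y\right) + 8 Y\right) = 8 + \left(5 + 9 Y\right) = 13 + 9 Y$)
$g{\left(m \right)} = 2 m$
$P = 4332$ ($P = 57 \left(13 + 9 \cdot 7\right) = 57 \left(13 + 63\right) = 57 \cdot 76 = 4332$)
$g{\left(-134 \right)} - P = 2 \left(-134\right) - 4332 = -268 - 4332 = -4600$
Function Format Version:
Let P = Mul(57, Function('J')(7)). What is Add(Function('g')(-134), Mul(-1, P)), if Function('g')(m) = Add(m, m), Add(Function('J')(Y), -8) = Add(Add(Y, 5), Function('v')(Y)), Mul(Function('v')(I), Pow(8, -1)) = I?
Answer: -4600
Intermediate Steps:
Function('v')(I) = Mul(8, I)
Function('J')(Y) = Add(13, Mul(9, Y)) (Function('J')(Y) = Add(8, Add(Add(Y, 5), Mul(8, Y))) = Add(8, Add(Add(5, Y), Mul(8, Y))) = Add(8, Add(5, Mul(9, Y))) = Add(13, Mul(9, Y)))
Function('g')(m) = Mul(2, m)
P = 4332 (P = Mul(57, Add(13, Mul(9, 7))) = Mul(57, Add(13, 63)) = Mul(57, 76) = 4332)
Add(Function('g')(-134), Mul(-1, P)) = Add(Mul(2, -134), Mul(-1, 4332)) = Add(-268, -4332) = -4600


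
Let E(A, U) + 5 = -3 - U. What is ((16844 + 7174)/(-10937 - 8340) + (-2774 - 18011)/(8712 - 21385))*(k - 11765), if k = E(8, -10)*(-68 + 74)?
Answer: -49205381141/10621627 ≈ -4632.6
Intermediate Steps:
E(A, U) = -8 - U (E(A, U) = -5 + (-3 - U) = -8 - U)
k = 12 (k = (-8 - 1*(-10))*(-68 + 74) = (-8 + 10)*6 = 2*6 = 12)
((16844 + 7174)/(-10937 - 8340) + (-2774 - 18011)/(8712 - 21385))*(k - 11765) = ((16844 + 7174)/(-10937 - 8340) + (-2774 - 18011)/(8712 - 21385))*(12 - 11765) = (24018/(-19277) - 20785/(-12673))*(-11753) = (24018*(-1/19277) - 20785*(-1/12673))*(-11753) = (-24018/19277 + 20785/12673)*(-11753) = (96292331/244297421)*(-11753) = -49205381141/10621627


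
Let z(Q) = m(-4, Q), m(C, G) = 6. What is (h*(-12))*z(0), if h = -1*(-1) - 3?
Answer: 144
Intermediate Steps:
z(Q) = 6
h = -2 (h = 1 - 3 = -2)
(h*(-12))*z(0) = -2*(-12)*6 = 24*6 = 144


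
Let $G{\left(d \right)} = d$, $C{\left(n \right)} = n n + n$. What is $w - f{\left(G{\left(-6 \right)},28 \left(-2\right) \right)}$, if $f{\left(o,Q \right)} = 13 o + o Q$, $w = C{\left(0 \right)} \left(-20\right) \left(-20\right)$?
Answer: $-258$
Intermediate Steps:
$C{\left(n \right)} = n + n^{2}$ ($C{\left(n \right)} = n^{2} + n = n + n^{2}$)
$w = 0$ ($w = 0 \left(1 + 0\right) \left(-20\right) \left(-20\right) = 0 \cdot 1 \left(-20\right) \left(-20\right) = 0 \left(-20\right) \left(-20\right) = 0 \left(-20\right) = 0$)
$f{\left(o,Q \right)} = 13 o + Q o$
$w - f{\left(G{\left(-6 \right)},28 \left(-2\right) \right)} = 0 - - 6 \left(13 + 28 \left(-2\right)\right) = 0 - - 6 \left(13 - 56\right) = 0 - \left(-6\right) \left(-43\right) = 0 - 258 = -258$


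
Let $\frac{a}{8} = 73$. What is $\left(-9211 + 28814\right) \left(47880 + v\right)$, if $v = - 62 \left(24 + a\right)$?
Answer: $199636952$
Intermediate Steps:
$a = 584$ ($a = 8 \cdot 73 = 584$)
$v = -37696$ ($v = - 62 \left(24 + 584\right) = \left(-62\right) 608 = -37696$)
$\left(-9211 + 28814\right) \left(47880 + v\right) = \left(-9211 + 28814\right) \left(47880 - 37696\right) = 19603 \cdot 10184 = 199636952$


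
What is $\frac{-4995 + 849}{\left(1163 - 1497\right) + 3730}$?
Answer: $- \frac{691}{566} \approx -1.2208$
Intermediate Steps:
$\frac{-4995 + 849}{\left(1163 - 1497\right) + 3730} = - \frac{4146}{-334 + 3730} = - \frac{4146}{3396} = \left(-4146\right) \frac{1}{3396} = - \frac{691}{566}$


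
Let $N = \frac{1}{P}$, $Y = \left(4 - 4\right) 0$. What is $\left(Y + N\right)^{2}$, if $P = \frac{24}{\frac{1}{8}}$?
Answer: $\frac{1}{36864} \approx 2.7127 \cdot 10^{-5}$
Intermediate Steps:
$P = 192$ ($P = 24 \frac{1}{\frac{1}{8}} = 24 \cdot 8 = 192$)
$Y = 0$ ($Y = 0 \cdot 0 = 0$)
$N = \frac{1}{192} \approx 0.0052083$
$\left(Y + N\right)^{2} = \left(0 + \frac{1}{192}\right)^{2} = \left(\frac{1}{192}\right)^{2} = \frac{1}{36864}$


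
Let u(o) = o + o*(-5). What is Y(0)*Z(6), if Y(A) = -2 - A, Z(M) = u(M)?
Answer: 48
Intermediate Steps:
u(o) = -4*o (u(o) = o - 5*o = -4*o)
Z(M) = -4*M
Y(0)*Z(6) = (-2 - 1*0)*(-4*6) = (-2 + 0)*(-24) = -2*(-24) = 48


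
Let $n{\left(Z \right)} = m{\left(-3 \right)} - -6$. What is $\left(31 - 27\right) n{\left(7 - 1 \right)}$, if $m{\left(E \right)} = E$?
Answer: $12$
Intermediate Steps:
$n{\left(Z \right)} = 3$ ($n{\left(Z \right)} = -3 - -6 = -3 + 6 = 3$)
$\left(31 - 27\right) n{\left(7 - 1 \right)} = \left(31 - 27\right) 3 = 4 \cdot 3 = 12$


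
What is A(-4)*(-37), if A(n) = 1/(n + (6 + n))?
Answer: 37/2 ≈ 18.500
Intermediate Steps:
A(n) = 1/(6 + 2*n)
A(-4)*(-37) = (1/(2*(3 - 4)))*(-37) = ((1/2)/(-1))*(-37) = ((1/2)*(-1))*(-37) = -1/2*(-37) = 37/2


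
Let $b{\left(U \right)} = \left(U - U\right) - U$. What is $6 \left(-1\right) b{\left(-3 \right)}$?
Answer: $-18$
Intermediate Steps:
$b{\left(U \right)} = - U$ ($b{\left(U \right)} = 0 - U = - U$)
$6 \left(-1\right) b{\left(-3 \right)} = 6 \left(-1\right) \left(\left(-1\right) \left(-3\right)\right) = \left(-6\right) 3 = -18$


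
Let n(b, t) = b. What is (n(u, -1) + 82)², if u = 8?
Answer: 8100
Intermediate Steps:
(n(u, -1) + 82)² = (8 + 82)² = 90² = 8100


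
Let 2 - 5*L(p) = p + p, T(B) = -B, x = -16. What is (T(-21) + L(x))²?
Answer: 19321/25 ≈ 772.84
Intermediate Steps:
L(p) = ⅖ - 2*p/5 (L(p) = ⅖ - (p + p)/5 = ⅖ - 2*p/5)
(T(-21) + L(x))² = (-1*(-21) + (⅖ - ⅖*(-16)))² = (21 + (⅖ + 32/5))² = (21 + 34/5)² = (139/5)² = 19321/25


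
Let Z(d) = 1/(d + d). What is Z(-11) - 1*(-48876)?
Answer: 1075271/22 ≈ 48876.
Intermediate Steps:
Z(d) = 1/(2*d)
Z(-11) - 1*(-48876) = (½)/(-11) - 1*(-48876) = (½)*(-1/11) + 48876 = -1/22 + 48876 = 1075271/22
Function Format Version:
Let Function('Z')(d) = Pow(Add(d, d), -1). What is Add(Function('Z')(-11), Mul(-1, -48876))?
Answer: Rational(1075271, 22) ≈ 48876.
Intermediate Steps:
Function('Z')(d) = Mul(Rational(1, 2), Pow(d, -1)) (Function('Z')(d) = Pow(Mul(2, d), -1) = Mul(Rational(1, 2), Pow(d, -1)))
Add(Function('Z')(-11), Mul(-1, -48876)) = Add(Mul(Rational(1, 2), Pow(-11, -1)), Mul(-1, -48876)) = Add(Mul(Rational(1, 2), Rational(-1, 11)), 48876) = Add(Rational(-1, 22), 48876) = Rational(1075271, 22)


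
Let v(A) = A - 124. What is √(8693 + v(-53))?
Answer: 2*√2129 ≈ 92.282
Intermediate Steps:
v(A) = -124 + A
√(8693 + v(-53)) = √(8693 + (-124 - 53)) = √(8693 - 177) = √8516 = 2*√2129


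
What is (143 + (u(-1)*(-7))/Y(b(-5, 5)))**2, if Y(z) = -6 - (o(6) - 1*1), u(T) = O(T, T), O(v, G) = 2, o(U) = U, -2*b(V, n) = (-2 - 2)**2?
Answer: 2518569/121 ≈ 20815.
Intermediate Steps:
b(V, n) = -8 (b(V, n) = -(-2 - 2)**2/2 = -1/2*(-4)**2 = -1/2*16 = -8)
u(T) = 2
Y(z) = -11 (Y(z) = -6 - (6 - 1*1) = -6 - (6 - 1) = -6 - 1*5 = -6 - 5 = -11)
(143 + (u(-1)*(-7))/Y(b(-5, 5)))**2 = (143 + (2*(-7))/(-11))**2 = (143 - 14*(-1/11))**2 = (143 + 14/11)**2 = (1587/11)**2 = 2518569/121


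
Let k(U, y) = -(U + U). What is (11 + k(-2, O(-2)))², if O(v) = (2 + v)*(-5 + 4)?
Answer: 225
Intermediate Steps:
O(v) = -2 - v (O(v) = (2 + v)*(-1) = -2 - v)
k(U, y) = -2*U
(11 + k(-2, O(-2)))² = (11 - 2*(-2))² = (11 + 4)² = 15² = 225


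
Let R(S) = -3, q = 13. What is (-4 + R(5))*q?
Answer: -91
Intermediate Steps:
(-4 + R(5))*q = (-4 - 3)*13 = -7*13 = -91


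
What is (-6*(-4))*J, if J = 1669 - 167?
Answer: 36048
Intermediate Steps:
J = 1502
(-6*(-4))*J = -6*(-4)*1502 = 24*1502 = 36048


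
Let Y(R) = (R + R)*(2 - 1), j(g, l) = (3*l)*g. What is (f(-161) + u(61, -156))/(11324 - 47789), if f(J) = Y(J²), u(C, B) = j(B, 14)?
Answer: -9058/7293 ≈ -1.2420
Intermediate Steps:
j(g, l) = 3*g*l
Y(R) = 2*R (Y(R) = (2*R)*1 = 2*R)
u(C, B) = 42*B (u(C, B) = 3*B*14 = 42*B)
f(J) = 2*J²
(f(-161) + u(61, -156))/(11324 - 47789) = (2*(-161)² + 42*(-156))/(11324 - 47789) = (2*25921 - 6552)/(-36465) = (51842 - 6552)*(-1/36465) = 45290*(-1/36465) = -9058/7293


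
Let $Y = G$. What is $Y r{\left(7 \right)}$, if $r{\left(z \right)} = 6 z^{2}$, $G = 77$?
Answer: $22638$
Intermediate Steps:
$Y = 77$
$Y r{\left(7 \right)} = 77 \cdot 6 \cdot 7^{2} = 77 \cdot 6 \cdot 49 = 77 \cdot 294 = 22638$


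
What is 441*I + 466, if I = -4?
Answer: -1298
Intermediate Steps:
441*I + 466 = 441*(-4) + 466 = -1764 + 466 = -1298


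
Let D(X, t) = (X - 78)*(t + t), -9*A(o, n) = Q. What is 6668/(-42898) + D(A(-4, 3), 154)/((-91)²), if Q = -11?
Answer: -687632494/228367503 ≈ -3.0111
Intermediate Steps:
A(o, n) = 11/9 (A(o, n) = -⅑*(-11) = 11/9)
D(X, t) = 2*t*(-78 + X) (D(X, t) = (-78 + X)*(2*t) = 2*t*(-78 + X))
6668/(-42898) + D(A(-4, 3), 154)/((-91)²) = 6668/(-42898) + (2*154*(-78 + 11/9))/((-91)²) = 6668*(-1/42898) + (2*154*(-691/9))/8281 = -3334/21449 - 212828/9*1/8281 = -3334/21449 - 30404/10647 = -687632494/228367503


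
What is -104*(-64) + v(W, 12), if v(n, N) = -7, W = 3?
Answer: 6649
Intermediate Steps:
-104*(-64) + v(W, 12) = -104*(-64) - 7 = 6656 - 7 = 6649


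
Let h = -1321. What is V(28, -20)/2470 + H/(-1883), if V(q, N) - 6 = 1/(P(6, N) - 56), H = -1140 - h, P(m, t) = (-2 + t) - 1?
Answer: -34427871/367429790 ≈ -0.093699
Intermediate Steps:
P(m, t) = -3 + t
H = 181 (H = -1140 - 1*(-1321) = -1140 + 1321 = 181)
V(q, N) = 6 + 1/(-59 + N) (V(q, N) = 6 + 1/((-3 + N) - 56) = 6 + 1/(-59 + N))
V(28, -20)/2470 + H/(-1883) = ((-353 + 6*(-20))/(-59 - 20))/2470 + 181/(-1883) = ((-353 - 120)/(-79))*(1/2470) + 181*(-1/1883) = -1/79*(-473)*(1/2470) - 181/1883 = (473/79)*(1/2470) - 181/1883 = 473/195130 - 181/1883 = -34427871/367429790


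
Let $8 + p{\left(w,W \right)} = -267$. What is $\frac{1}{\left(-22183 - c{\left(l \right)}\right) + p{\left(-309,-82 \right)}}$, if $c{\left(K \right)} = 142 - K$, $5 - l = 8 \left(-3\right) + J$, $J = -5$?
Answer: $- \frac{1}{22566} \approx -4.4314 \cdot 10^{-5}$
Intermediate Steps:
$p{\left(w,W \right)} = -275$ ($p{\left(w,W \right)} = -8 - 267 = -275$)
$l = 34$ ($l = 5 - \left(8 \left(-3\right) - 5\right) = 5 - \left(-24 - 5\right) = 5 - -29 = 5 + 29 = 34$)
$\frac{1}{\left(-22183 - c{\left(l \right)}\right) + p{\left(-309,-82 \right)}} = \frac{1}{\left(-22183 - \left(142 - 34\right)\right) - 275} = \frac{1}{\left(-22183 - 108\right) - 275} = \frac{1}{-22291 - 275} = \frac{1}{-22566} = - \frac{1}{22566}$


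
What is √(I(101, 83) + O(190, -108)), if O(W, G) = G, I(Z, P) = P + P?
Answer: √58 ≈ 7.6158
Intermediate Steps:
I(Z, P) = 2*P
√(I(101, 83) + O(190, -108)) = √(2*83 - 108) = √(166 - 108) = √58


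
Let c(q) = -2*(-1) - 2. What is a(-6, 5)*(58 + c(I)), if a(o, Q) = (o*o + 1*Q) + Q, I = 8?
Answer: 2668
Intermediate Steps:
a(o, Q) = o² + 2*Q (a(o, Q) = (o² + Q) + Q = (Q + o²) + Q = o² + 2*Q)
c(q) = 0 (c(q) = 2 - 2 = 0)
a(-6, 5)*(58 + c(I)) = ((-6)² + 2*5)*(58 + 0) = (36 + 10)*58 = 46*58 = 2668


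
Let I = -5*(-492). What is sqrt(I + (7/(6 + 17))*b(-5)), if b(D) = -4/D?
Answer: 4*sqrt(2033545)/115 ≈ 49.601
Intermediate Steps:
I = 2460
sqrt(I + (7/(6 + 17))*b(-5)) = sqrt(2460 + (7/(6 + 17))*(-4/(-5))) = sqrt(2460 + (7/23)*(-4*(-1/5))) = sqrt(2460 + ((1/23)*7)*(4/5)) = sqrt(2460 + (7/23)*(4/5)) = sqrt(2460 + 28/115) = sqrt(282928/115) = 4*sqrt(2033545)/115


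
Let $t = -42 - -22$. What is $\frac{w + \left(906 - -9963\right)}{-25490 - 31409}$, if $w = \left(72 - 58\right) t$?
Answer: $- \frac{10589}{56899} \approx -0.1861$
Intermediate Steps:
$t = -20$ ($t = -42 + 22 = -20$)
$w = -280$ ($w = \left(72 - 58\right) \left(-20\right) = 14 \left(-20\right) = -280$)
$\frac{w + \left(906 - -9963\right)}{-25490 - 31409} = \frac{-280 + \left(906 - -9963\right)}{-25490 - 31409} = \frac{-280 + \left(906 + 9963\right)}{-56899} = \left(-280 + 10869\right) \left(- \frac{1}{56899}\right) = 10589 \left(- \frac{1}{56899}\right) = - \frac{10589}{56899}$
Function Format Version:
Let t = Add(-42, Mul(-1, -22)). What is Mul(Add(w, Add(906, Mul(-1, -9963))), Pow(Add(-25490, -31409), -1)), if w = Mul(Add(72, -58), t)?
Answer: Rational(-10589, 56899) ≈ -0.18610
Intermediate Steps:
t = -20 (t = Add(-42, 22) = -20)
w = -280 (w = Mul(Add(72, -58), -20) = Mul(14, -20) = -280)
Mul(Add(w, Add(906, Mul(-1, -9963))), Pow(Add(-25490, -31409), -1)) = Mul(Add(-280, Add(906, Mul(-1, -9963))), Pow(Add(-25490, -31409), -1)) = Mul(Add(-280, Add(906, 9963)), Pow(-56899, -1)) = Mul(Add(-280, 10869), Rational(-1, 56899)) = Mul(10589, Rational(-1, 56899)) = Rational(-10589, 56899)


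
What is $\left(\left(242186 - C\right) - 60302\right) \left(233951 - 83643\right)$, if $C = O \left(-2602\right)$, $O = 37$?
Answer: $41809372664$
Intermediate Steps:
$C = -96274$ ($C = 37 \left(-2602\right) = -96274$)
$\left(\left(242186 - C\right) - 60302\right) \left(233951 - 83643\right) = \left(\left(242186 - -96274\right) - 60302\right) \left(233951 - 83643\right) = \left(\left(242186 + 96274\right) - 60302\right) 150308 = \left(338460 - 60302\right) 150308 = 278158 \cdot 150308 = 41809372664$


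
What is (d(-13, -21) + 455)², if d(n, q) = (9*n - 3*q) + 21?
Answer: 178084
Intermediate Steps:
d(n, q) = 21 - 3*q + 9*n (d(n, q) = (-3*q + 9*n) + 21 = 21 - 3*q + 9*n)
(d(-13, -21) + 455)² = ((21 - 3*(-21) + 9*(-13)) + 455)² = ((21 + 63 - 117) + 455)² = (-33 + 455)² = 422² = 178084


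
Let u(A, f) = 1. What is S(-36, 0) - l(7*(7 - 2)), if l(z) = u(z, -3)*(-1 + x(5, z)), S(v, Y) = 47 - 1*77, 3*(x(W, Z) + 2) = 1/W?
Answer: -406/15 ≈ -27.067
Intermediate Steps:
x(W, Z) = -2 + 1/(3*W)
S(v, Y) = -30 (S(v, Y) = 47 - 77 = -30)
l(z) = -44/15 (l(z) = 1*(-1 + (-2 + (⅓)/5)) = 1*(-1 + (-2 + (⅓)*(⅕))) = 1*(-1 + (-2 + 1/15)) = 1*(-1 - 29/15) = 1*(-44/15) = -44/15)
S(-36, 0) - l(7*(7 - 2)) = -30 - 1*(-44/15) = -30 + 44/15 = -406/15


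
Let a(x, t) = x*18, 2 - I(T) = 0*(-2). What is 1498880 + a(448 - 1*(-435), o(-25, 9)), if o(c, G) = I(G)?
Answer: 1514774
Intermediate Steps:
I(T) = 2 (I(T) = 2 - 0*(-2) = 2 - 1*0 = 2 + 0 = 2)
o(c, G) = 2
a(x, t) = 18*x
1498880 + a(448 - 1*(-435), o(-25, 9)) = 1498880 + 18*(448 - 1*(-435)) = 1498880 + 18*(448 + 435) = 1498880 + 18*883 = 1498880 + 15894 = 1514774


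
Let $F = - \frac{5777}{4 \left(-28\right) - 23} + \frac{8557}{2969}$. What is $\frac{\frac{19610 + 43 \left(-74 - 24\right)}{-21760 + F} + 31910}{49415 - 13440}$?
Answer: $\frac{13886009696999}{15655289841485} \approx 0.88698$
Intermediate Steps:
$F = \frac{18307108}{400815}$ ($F = - \frac{5777}{-112 - 23} + 8557 \cdot \frac{1}{2969} = - \frac{5777}{-135} + \frac{8557}{2969} = \left(-5777\right) \left(- \frac{1}{135}\right) + \frac{8557}{2969} = \frac{5777}{135} + \frac{8557}{2969} = \frac{18307108}{400815} \approx 45.675$)
$\frac{\frac{19610 + 43 \left(-74 - 24\right)}{-21760 + F} + 31910}{49415 - 13440} = \frac{\frac{19610 + 43 \left(-74 - 24\right)}{-21760 + \frac{18307108}{400815}} + 31910}{49415 - 13440} = \frac{\frac{19610 + 43 \left(-98\right)}{- \frac{8703427292}{400815}} + 31910}{35975} = \left(\left(19610 - 4214\right) \left(- \frac{400815}{8703427292}\right) + 31910\right) \frac{1}{35975} = \left(15396 \left(- \frac{400815}{8703427292}\right) + 31910\right) \frac{1}{35975} = \left(- \frac{1542736935}{2175856823} + 31910\right) \frac{1}{35975} = \frac{69430048484995}{2175856823} \cdot \frac{1}{35975} = \frac{13886009696999}{15655289841485}$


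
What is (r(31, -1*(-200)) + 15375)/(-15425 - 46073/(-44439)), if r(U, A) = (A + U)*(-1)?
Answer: -336492108/342712751 ≈ -0.98185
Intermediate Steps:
r(U, A) = -A - U
(r(31, -1*(-200)) + 15375)/(-15425 - 46073/(-44439)) = ((-(-1)*(-200) - 1*31) + 15375)/(-15425 - 46073/(-44439)) = ((-1*200 - 31) + 15375)/(-15425 - 46073*(-1/44439)) = ((-200 - 31) + 15375)/(-15425 + 46073/44439) = (-231 + 15375)/(-685425502/44439) = 15144*(-44439/685425502) = -336492108/342712751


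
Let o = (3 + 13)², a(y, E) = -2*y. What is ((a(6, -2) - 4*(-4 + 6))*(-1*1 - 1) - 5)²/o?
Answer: 1225/256 ≈ 4.7852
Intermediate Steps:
o = 256 (o = 16² = 256)
((a(6, -2) - 4*(-4 + 6))*(-1*1 - 1) - 5)²/o = ((-2*6 - 4*(-4 + 6))*(-1*1 - 1) - 5)²/256 = ((-12 - 4*2)*(-1 - 1) - 5)²*(1/256) = ((-12 - 8)*(-2) - 5)²*(1/256) = (-20*(-2) - 5)²*(1/256) = (40 - 5)²*(1/256) = 35²*(1/256) = 1225*(1/256) = 1225/256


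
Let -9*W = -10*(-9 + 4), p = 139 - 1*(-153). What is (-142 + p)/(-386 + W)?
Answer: -675/1762 ≈ -0.38309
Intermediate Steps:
p = 292 (p = 139 + 153 = 292)
W = -50/9 (W = -(-10)*(-9 + 4)/9 = -(-10)*(-5)/9 = -⅑*50 = -50/9 ≈ -5.5556)
(-142 + p)/(-386 + W) = (-142 + 292)/(-386 - 50/9) = 150/(-3524/9) = 150*(-9/3524) = -675/1762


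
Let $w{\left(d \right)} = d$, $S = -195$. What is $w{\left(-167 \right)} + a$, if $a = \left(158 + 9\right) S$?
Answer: $-32732$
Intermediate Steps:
$a = -32565$ ($a = \left(158 + 9\right) \left(-195\right) = 167 \left(-195\right) = -32565$)
$w{\left(-167 \right)} + a = -167 - 32565 = -32732$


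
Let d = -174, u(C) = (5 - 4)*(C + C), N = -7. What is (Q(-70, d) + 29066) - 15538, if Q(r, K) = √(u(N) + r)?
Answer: 13528 + 2*I*√21 ≈ 13528.0 + 9.1651*I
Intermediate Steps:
u(C) = 2*C (u(C) = 1*(2*C) = 2*C)
Q(r, K) = √(-14 + r) (Q(r, K) = √(2*(-7) + r) = √(-14 + r))
(Q(-70, d) + 29066) - 15538 = (√(-14 - 70) + 29066) - 15538 = (√(-84) + 29066) - 15538 = (2*I*√21 + 29066) - 15538 = (29066 + 2*I*√21) - 15538 = 13528 + 2*I*√21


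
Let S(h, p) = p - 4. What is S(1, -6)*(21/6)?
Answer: -35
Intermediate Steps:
S(h, p) = -4 + p
S(1, -6)*(21/6) = (-4 - 6)*(21/6) = -210/6 = -10*7/2 = -35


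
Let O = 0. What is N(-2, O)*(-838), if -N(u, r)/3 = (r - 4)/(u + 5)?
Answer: -3352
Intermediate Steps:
N(u, r) = -3*(-4 + r)/(5 + u) (N(u, r) = -3*(r - 4)/(u + 5) = -3*(-4 + r)/(5 + u))
N(-2, O)*(-838) = (3*(4 - 1*0)/(5 - 2))*(-838) = (3*(4 + 0)/3)*(-838) = (3*(⅓)*4)*(-838) = 4*(-838) = -3352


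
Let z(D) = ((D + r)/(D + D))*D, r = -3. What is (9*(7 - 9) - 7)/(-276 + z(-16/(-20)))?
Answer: 250/2771 ≈ 0.090220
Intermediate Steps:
z(D) = -3/2 + D/2 (z(D) = ((D - 3)/(D + D))*D = ((-3 + D)/((2*D)))*D = ((-3 + D)*(1/(2*D)))*D = ((-3 + D)/(2*D))*D = -3/2 + D/2)
(9*(7 - 9) - 7)/(-276 + z(-16/(-20))) = (9*(7 - 9) - 7)/(-276 + (-3/2 + (-16/(-20))/2)) = (9*(-2) - 7)/(-276 + (-3/2 + (-16*(-1/20))/2)) = (-18 - 7)/(-276 + (-3/2 + (½)*(⅘))) = -25/(-276 + (-3/2 + ⅖)) = -25/(-276 - 11/10) = -25/(-2771/10) = -25*(-10/2771) = 250/2771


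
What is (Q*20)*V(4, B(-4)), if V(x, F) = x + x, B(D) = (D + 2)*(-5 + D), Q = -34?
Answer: -5440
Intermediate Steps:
B(D) = (-5 + D)*(2 + D) (B(D) = (2 + D)*(-5 + D) = (-5 + D)*(2 + D))
V(x, F) = 2*x
(Q*20)*V(4, B(-4)) = (-34*20)*(2*4) = -680*8 = -5440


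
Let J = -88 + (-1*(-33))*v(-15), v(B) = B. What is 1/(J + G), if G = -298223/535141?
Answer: -535141/312285426 ≈ -0.0017136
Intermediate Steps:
G = -298223/535141 (G = -298223*1/535141 = -298223/535141 ≈ -0.55728)
J = -583 (J = -88 - 1*(-33)*(-15) = -88 + 33*(-15) = -88 - 495 = -583)
1/(J + G) = 1/(-583 - 298223/535141) = 1/(-312285426/535141) = -535141/312285426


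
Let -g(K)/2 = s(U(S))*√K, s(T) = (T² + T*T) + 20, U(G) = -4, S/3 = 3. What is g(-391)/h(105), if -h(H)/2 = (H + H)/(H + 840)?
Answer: 234*I*√391 ≈ 4627.0*I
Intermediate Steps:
S = 9 (S = 3*3 = 9)
s(T) = 20 + 2*T² (s(T) = (T² + T²) + 20 = 2*T² + 20 = 20 + 2*T²)
h(H) = -4*H/(840 + H) (h(H) = -2*(H + H)/(H + 840) = -2*2*H/(840 + H) = -4*H/(840 + H))
g(K) = -104*√K (g(K) = -2*(20 + 2*(-4)²)*√K = -2*(20 + 2*16)*√K = -2*(20 + 32)*√K = -104*√K)
g(-391)/h(105) = (-104*I*√391)/((-4*105/(840 + 105))) = (-104*I*√391)/((-4*105/945)) = (-104*I*√391)/((-4*105*1/945)) = (-104*I*√391)/(-4/9) = -104*I*√391*(-9/4) = 234*I*√391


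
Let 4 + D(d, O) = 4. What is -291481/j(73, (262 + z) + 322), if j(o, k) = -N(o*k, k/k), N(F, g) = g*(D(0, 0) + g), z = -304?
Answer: 291481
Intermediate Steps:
D(d, O) = 0 (D(d, O) = -4 + 4 = 0)
N(F, g) = g² (N(F, g) = g*(0 + g) = g*g = g²)
j(o, k) = -1 (j(o, k) = -(k/k)² = -1*1² = -1*1 = -1)
-291481/j(73, (262 + z) + 322) = -291481/(-1) = -291481*(-1) = 291481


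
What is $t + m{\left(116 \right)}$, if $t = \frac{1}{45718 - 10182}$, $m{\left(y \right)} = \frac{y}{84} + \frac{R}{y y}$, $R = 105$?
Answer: $\frac{435801235}{313800648} \approx 1.3888$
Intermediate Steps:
$m{\left(y \right)} = \frac{105}{y^{2}} + \frac{y}{84}$ ($m{\left(y \right)} = \frac{y}{84} + \frac{105}{y y} = y \frac{1}{84} + \frac{105}{y^{2}} = \frac{y}{84} + \frac{105}{y^{2}} = \frac{105}{y^{2}} + \frac{y}{84}$)
$t = \frac{1}{35536} \approx 2.814 \cdot 10^{-5}$
$t + m{\left(116 \right)} = \frac{1}{35536} + \left(\frac{105}{13456} + \frac{1}{84} \cdot 116\right) = \frac{1}{35536} + \left(105 \cdot \frac{1}{13456} + \frac{29}{21}\right) = \frac{1}{35536} + \left(\frac{105}{13456} + \frac{29}{21}\right) = \frac{1}{35536} + \frac{392429}{282576} = \frac{435801235}{313800648}$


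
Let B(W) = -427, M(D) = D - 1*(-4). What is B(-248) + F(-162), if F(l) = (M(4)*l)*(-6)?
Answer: 7349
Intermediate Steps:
M(D) = 4 + D (M(D) = D + 4 = 4 + D)
F(l) = -48*l (F(l) = ((4 + 4)*l)*(-6) = (8*l)*(-6) = -48*l)
B(-248) + F(-162) = -427 - 48*(-162) = -427 + 7776 = 7349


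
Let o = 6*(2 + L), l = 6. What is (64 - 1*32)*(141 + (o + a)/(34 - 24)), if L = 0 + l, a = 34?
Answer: 23872/5 ≈ 4774.4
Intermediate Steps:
L = 6 (L = 0 + 6 = 6)
o = 48 (o = 6*(2 + 6) = 6*8 = 48)
(64 - 1*32)*(141 + (o + a)/(34 - 24)) = (64 - 1*32)*(141 + (48 + 34)/(34 - 24)) = (64 - 32)*(141 + 82/10) = 32*(141 + 82*(⅒)) = 32*(141 + 41/5) = 32*(746/5) = 23872/5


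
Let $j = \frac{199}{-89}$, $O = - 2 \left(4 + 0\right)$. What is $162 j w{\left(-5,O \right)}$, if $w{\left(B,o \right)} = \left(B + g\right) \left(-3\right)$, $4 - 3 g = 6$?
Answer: $- \frac{548046}{89} \approx -6157.8$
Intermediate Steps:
$g = - \frac{2}{3}$ ($g = \frac{4}{3} - 2 = - \frac{2}{3} \approx -0.66667$)
$O = -8$ ($O = \left(-2\right) 4 = -8$)
$w{\left(B,o \right)} = 2 - 3 B$ ($w{\left(B,o \right)} = \left(B - \frac{2}{3}\right) \left(-3\right) = \left(- \frac{2}{3} + B\right) \left(-3\right) = 2 - 3 B$)
$j = - \frac{199}{89}$ ($j = 199 \left(- \frac{1}{89}\right) = - \frac{199}{89} \approx -2.236$)
$162 j w{\left(-5,O \right)} = 162 \left(- \frac{199}{89}\right) \left(2 - -15\right) = - \frac{32238 \left(2 + 15\right)}{89} = \left(- \frac{32238}{89}\right) 17 = - \frac{548046}{89}$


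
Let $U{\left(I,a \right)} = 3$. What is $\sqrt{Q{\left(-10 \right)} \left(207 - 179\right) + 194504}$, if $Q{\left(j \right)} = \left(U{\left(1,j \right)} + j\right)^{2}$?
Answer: $6 \sqrt{5441} \approx 442.58$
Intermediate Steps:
$Q{\left(j \right)} = \left(3 + j\right)^{2}$
$\sqrt{Q{\left(-10 \right)} \left(207 - 179\right) + 194504} = \sqrt{\left(3 - 10\right)^{2} \left(207 - 179\right) + 194504} = \sqrt{\left(-7\right)^{2} \cdot 28 + 194504} = \sqrt{49 \cdot 28 + 194504} = \sqrt{1372 + 194504} = \sqrt{195876} = 6 \sqrt{5441}$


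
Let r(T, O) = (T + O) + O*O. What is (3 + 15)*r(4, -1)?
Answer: 72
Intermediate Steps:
r(T, O) = O + T + O² (r(T, O) = (O + T) + O² = O + T + O²)
(3 + 15)*r(4, -1) = (3 + 15)*(-1 + 4 + (-1)²) = 18*(-1 + 4 + 1) = 18*4 = 72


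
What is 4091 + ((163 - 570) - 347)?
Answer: 3337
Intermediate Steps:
4091 + ((163 - 570) - 347) = 4091 + (-407 - 347) = 4091 - 754 = 3337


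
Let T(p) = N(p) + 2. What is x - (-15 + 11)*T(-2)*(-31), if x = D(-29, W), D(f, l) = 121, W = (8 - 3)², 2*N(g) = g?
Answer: -3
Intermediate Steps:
N(g) = g/2
T(p) = 2 + p/2 (T(p) = p/2 + 2 = 2 + p/2)
W = 25 (W = 5² = 25)
x = 121
x - (-15 + 11)*T(-2)*(-31) = 121 - (-15 + 11)*(2 + (½)*(-2))*(-31) = 121 - (-4*(2 - 1))*(-31) = 121 - (-4*1)*(-31) = 121 - (-4)*(-31) = 121 - 1*124 = 121 - 124 = -3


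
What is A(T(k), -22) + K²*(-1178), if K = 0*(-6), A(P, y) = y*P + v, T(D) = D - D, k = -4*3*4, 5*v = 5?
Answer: 1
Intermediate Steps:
v = 1 (v = (⅕)*5 = 1)
k = -48 (k = -12*4 = -48)
T(D) = 0
A(P, y) = 1 + P*y (A(P, y) = y*P + 1 = P*y + 1 = 1 + P*y)
K = 0
A(T(k), -22) + K²*(-1178) = (1 + 0*(-22)) + 0²*(-1178) = (1 + 0) + 0*(-1178) = 1 + 0 = 1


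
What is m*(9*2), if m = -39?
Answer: -702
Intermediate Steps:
m*(9*2) = -351*2 = -39*18 = -702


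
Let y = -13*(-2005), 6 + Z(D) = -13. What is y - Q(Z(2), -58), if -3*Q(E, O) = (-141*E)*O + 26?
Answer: -77161/3 ≈ -25720.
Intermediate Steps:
Z(D) = -19 (Z(D) = -6 - 13 = -19)
Q(E, O) = -26/3 + 47*E*O (Q(E, O) = -((-141*E)*O + 26)/3 = -(-141*E*O + 26)/3 = -(26 - 141*E*O)/3 = -26/3 + 47*E*O)
y = 26065
y - Q(Z(2), -58) = 26065 - (-26/3 + 47*(-19)*(-58)) = 26065 - (-26/3 + 51794) = 26065 - 1*155356/3 = 26065 - 155356/3 = -77161/3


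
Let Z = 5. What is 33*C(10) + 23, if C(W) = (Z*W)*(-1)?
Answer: -1627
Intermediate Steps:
C(W) = -5*W (C(W) = (5*W)*(-1) = -5*W)
33*C(10) + 23 = 33*(-5*10) + 23 = 33*(-50) + 23 = -1650 + 23 = -1627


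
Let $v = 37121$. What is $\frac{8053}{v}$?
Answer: $\frac{8053}{37121} \approx 0.21694$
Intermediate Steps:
$\frac{8053}{v} = \frac{8053}{37121}$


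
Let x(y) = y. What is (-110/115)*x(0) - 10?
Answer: -10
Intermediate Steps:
(-110/115)*x(0) - 10 = -110/115*0 - 10 = -110*1/115*0 - 10 = -22/23*0 - 10 = 0 - 10 = -10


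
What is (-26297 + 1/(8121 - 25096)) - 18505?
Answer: -760513951/16975 ≈ -44802.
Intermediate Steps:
(-26297 + 1/(8121 - 25096)) - 18505 = (-26297 + 1/(-16975)) - 18505 = (-26297 - 1/16975) - 18505 = -446391576/16975 - 18505 = -760513951/16975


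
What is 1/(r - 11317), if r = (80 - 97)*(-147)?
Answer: -1/8818 ≈ -0.00011340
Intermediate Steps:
r = 2499 (r = -17*(-147) = 2499)
1/(r - 11317) = 1/(2499 - 11317) = 1/(-8818) = -1/8818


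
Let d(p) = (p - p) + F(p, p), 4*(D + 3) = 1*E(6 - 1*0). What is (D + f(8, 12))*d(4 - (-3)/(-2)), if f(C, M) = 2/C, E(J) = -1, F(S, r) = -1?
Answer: 3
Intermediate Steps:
D = -13/4 (D = -3 + (1*(-1))/4 = -3 + (¼)*(-1) = -3 - ¼ = -13/4 ≈ -3.2500)
d(p) = -1 (d(p) = (p - p) - 1 = 0 - 1 = -1)
(D + f(8, 12))*d(4 - (-3)/(-2)) = (-13/4 + 2/8)*(-1) = (-13/4 + 2*(⅛))*(-1) = (-13/4 + ¼)*(-1) = -3*(-1) = 3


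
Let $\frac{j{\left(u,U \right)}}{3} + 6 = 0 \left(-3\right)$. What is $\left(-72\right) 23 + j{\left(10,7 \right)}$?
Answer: $-1674$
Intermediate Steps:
$j{\left(u,U \right)} = -18$ ($j{\left(u,U \right)} = -18 + 3 \cdot 0 \left(-3\right) = -18 + 3 \cdot 0 = -18 + 0 = -18$)
$\left(-72\right) 23 + j{\left(10,7 \right)} = \left(-72\right) 23 - 18 = -1656 - 18 = -1674$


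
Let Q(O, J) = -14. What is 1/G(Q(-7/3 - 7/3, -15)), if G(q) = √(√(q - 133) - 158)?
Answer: (-158 + 7*I*√3)^(-½) ≈ 0.0030412 - 0.079381*I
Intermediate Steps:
G(q) = √(-158 + √(-133 + q)) (G(q) = √(√(-133 + q) - 158) = √(-158 + √(-133 + q)))
1/G(Q(-7/3 - 7/3, -15)) = 1/(√(-158 + √(-133 - 14))) = 1/(√(-158 + √(-147))) = 1/(√(-158 + 7*I*√3)) = (-158 + 7*I*√3)^(-½)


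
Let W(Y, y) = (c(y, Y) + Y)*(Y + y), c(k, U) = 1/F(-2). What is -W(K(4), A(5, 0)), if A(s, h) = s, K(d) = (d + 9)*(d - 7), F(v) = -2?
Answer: -1343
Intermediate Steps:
K(d) = (-7 + d)*(9 + d) (K(d) = (9 + d)*(-7 + d) = (-7 + d)*(9 + d))
c(k, U) = -½ (c(k, U) = 1/(-2) = -½)
W(Y, y) = (-½ + Y)*(Y + y)
-W(K(4), A(5, 0)) = -((-63 + 4² + 2*4)² - (-63 + 4² + 2*4)/2 - ½*5 + (-63 + 4² + 2*4)*5) = -((-63 + 16 + 8)² - (-63 + 16 + 8)/2 - 5/2 + (-63 + 16 + 8)*5) = -((-39)² - ½*(-39) - 5/2 - 39*5) = -(1521 + 39/2 - 5/2 - 195) = -1*1343 = -1343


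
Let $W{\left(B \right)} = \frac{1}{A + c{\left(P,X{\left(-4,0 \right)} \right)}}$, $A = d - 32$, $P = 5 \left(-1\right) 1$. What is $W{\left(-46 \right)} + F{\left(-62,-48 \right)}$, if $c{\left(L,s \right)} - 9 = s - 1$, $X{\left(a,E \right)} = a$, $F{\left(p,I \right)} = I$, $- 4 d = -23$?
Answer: $- \frac{4276}{89} \approx -48.045$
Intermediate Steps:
$d = \frac{23}{4}$ ($d = \left(- \frac{1}{4}\right) \left(-23\right) = \frac{23}{4} \approx 5.75$)
$P = -5$ ($P = \left(-5\right) 1 = -5$)
$c{\left(L,s \right)} = 8 + s$ ($c{\left(L,s \right)} = 9 + \left(s - 1\right) = 9 + \left(-1 + s\right) = 8 + s$)
$A = - \frac{105}{4}$ ($A = \frac{23}{4} - 32 = - \frac{105}{4} \approx -26.25$)
$W{\left(B \right)} = - \frac{4}{89}$ ($W{\left(B \right)} = \frac{1}{- \frac{105}{4} + \left(8 - 4\right)} = \frac{1}{- \frac{105}{4} + 4} = \frac{1}{- \frac{89}{4}} = - \frac{4}{89}$)
$W{\left(-46 \right)} + F{\left(-62,-48 \right)} = - \frac{4}{89} - 48 = - \frac{4276}{89}$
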